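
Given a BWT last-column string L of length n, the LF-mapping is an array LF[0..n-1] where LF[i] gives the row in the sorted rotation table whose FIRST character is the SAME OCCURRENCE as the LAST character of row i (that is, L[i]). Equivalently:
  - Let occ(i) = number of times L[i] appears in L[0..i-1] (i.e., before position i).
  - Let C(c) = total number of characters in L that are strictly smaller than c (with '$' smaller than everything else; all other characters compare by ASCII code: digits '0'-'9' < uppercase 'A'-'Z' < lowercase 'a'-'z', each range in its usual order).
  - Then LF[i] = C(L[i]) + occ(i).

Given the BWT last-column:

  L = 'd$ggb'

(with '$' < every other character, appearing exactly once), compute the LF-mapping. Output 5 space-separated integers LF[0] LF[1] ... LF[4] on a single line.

Answer: 2 0 3 4 1

Derivation:
Char counts: '$':1, 'b':1, 'd':1, 'g':2
C (first-col start): C('$')=0, C('b')=1, C('d')=2, C('g')=3
L[0]='d': occ=0, LF[0]=C('d')+0=2+0=2
L[1]='$': occ=0, LF[1]=C('$')+0=0+0=0
L[2]='g': occ=0, LF[2]=C('g')+0=3+0=3
L[3]='g': occ=1, LF[3]=C('g')+1=3+1=4
L[4]='b': occ=0, LF[4]=C('b')+0=1+0=1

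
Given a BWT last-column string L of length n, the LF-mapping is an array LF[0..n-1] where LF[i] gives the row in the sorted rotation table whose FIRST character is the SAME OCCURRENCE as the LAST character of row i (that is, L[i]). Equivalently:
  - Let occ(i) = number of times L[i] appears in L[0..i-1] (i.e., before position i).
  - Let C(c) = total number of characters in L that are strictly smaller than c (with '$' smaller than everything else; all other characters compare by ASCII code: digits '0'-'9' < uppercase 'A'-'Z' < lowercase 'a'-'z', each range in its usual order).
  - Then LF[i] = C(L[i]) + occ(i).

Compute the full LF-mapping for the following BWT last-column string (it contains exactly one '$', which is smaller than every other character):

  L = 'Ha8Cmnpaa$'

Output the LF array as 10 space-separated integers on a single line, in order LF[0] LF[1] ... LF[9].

Answer: 3 4 1 2 7 8 9 5 6 0

Derivation:
Char counts: '$':1, '8':1, 'C':1, 'H':1, 'a':3, 'm':1, 'n':1, 'p':1
C (first-col start): C('$')=0, C('8')=1, C('C')=2, C('H')=3, C('a')=4, C('m')=7, C('n')=8, C('p')=9
L[0]='H': occ=0, LF[0]=C('H')+0=3+0=3
L[1]='a': occ=0, LF[1]=C('a')+0=4+0=4
L[2]='8': occ=0, LF[2]=C('8')+0=1+0=1
L[3]='C': occ=0, LF[3]=C('C')+0=2+0=2
L[4]='m': occ=0, LF[4]=C('m')+0=7+0=7
L[5]='n': occ=0, LF[5]=C('n')+0=8+0=8
L[6]='p': occ=0, LF[6]=C('p')+0=9+0=9
L[7]='a': occ=1, LF[7]=C('a')+1=4+1=5
L[8]='a': occ=2, LF[8]=C('a')+2=4+2=6
L[9]='$': occ=0, LF[9]=C('$')+0=0+0=0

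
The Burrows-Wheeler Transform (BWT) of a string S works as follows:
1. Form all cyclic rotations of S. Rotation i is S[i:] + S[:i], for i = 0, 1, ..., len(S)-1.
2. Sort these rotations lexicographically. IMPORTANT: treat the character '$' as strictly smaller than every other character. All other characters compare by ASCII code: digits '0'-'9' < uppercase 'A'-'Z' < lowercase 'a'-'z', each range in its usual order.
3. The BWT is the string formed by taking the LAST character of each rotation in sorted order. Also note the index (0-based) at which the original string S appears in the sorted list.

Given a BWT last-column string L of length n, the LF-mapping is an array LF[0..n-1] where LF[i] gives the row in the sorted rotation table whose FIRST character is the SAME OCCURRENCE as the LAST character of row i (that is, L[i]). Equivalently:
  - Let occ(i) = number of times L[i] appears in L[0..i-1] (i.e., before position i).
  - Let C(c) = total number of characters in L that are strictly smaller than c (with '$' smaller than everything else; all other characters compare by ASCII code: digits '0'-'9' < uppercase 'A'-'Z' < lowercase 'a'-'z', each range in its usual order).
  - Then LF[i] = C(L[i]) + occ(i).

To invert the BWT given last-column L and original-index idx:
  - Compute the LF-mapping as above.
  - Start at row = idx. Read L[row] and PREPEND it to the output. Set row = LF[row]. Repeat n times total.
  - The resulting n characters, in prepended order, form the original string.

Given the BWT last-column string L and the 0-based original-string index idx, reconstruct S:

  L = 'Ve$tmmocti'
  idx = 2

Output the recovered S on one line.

LF mapping: 1 3 0 8 5 6 7 2 9 4
Walk LF starting at row 2, prepending L[row]:
  step 1: row=2, L[2]='$', prepend. Next row=LF[2]=0
  step 2: row=0, L[0]='V', prepend. Next row=LF[0]=1
  step 3: row=1, L[1]='e', prepend. Next row=LF[1]=3
  step 4: row=3, L[3]='t', prepend. Next row=LF[3]=8
  step 5: row=8, L[8]='t', prepend. Next row=LF[8]=9
  step 6: row=9, L[9]='i', prepend. Next row=LF[9]=4
  step 7: row=4, L[4]='m', prepend. Next row=LF[4]=5
  step 8: row=5, L[5]='m', prepend. Next row=LF[5]=6
  step 9: row=6, L[6]='o', prepend. Next row=LF[6]=7
  step 10: row=7, L[7]='c', prepend. Next row=LF[7]=2
Reversed output: committeV$

Answer: committeV$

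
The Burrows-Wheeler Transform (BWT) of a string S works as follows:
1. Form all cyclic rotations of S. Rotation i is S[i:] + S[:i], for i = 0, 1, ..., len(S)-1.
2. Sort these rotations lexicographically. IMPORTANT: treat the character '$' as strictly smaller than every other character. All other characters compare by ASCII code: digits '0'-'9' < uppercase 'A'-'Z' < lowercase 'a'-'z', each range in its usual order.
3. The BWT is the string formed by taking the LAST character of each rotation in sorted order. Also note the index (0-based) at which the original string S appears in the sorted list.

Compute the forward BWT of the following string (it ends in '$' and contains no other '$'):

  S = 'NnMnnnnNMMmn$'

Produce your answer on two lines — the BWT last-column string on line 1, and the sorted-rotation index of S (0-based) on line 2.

All 13 rotations (rotation i = S[i:]+S[:i]):
  rot[0] = NnMnnnnNMMmn$
  rot[1] = nMnnnnNMMmn$N
  rot[2] = MnnnnNMMmn$Nn
  rot[3] = nnnnNMMmn$NnM
  rot[4] = nnnNMMmn$NnMn
  rot[5] = nnNMMmn$NnMnn
  rot[6] = nNMMmn$NnMnnn
  rot[7] = NMMmn$NnMnnnn
  rot[8] = MMmn$NnMnnnnN
  rot[9] = Mmn$NnMnnnnNM
  rot[10] = mn$NnMnnnnNMM
  rot[11] = n$NnMnnnnNMMm
  rot[12] = $NnMnnnnNMMmn
Sorted (with $ < everything):
  sorted[0] = $NnMnnnnNMMmn  (last char: 'n')
  sorted[1] = MMmn$NnMnnnnN  (last char: 'N')
  sorted[2] = Mmn$NnMnnnnNM  (last char: 'M')
  sorted[3] = MnnnnNMMmn$Nn  (last char: 'n')
  sorted[4] = NMMmn$NnMnnnn  (last char: 'n')
  sorted[5] = NnMnnnnNMMmn$  (last char: '$')
  sorted[6] = mn$NnMnnnnNMM  (last char: 'M')
  sorted[7] = n$NnMnnnnNMMm  (last char: 'm')
  sorted[8] = nMnnnnNMMmn$N  (last char: 'N')
  sorted[9] = nNMMmn$NnMnnn  (last char: 'n')
  sorted[10] = nnNMMmn$NnMnn  (last char: 'n')
  sorted[11] = nnnNMMmn$NnMn  (last char: 'n')
  sorted[12] = nnnnNMMmn$NnM  (last char: 'M')
Last column: nNMnn$MmNnnnM
Original string S is at sorted index 5

Answer: nNMnn$MmNnnnM
5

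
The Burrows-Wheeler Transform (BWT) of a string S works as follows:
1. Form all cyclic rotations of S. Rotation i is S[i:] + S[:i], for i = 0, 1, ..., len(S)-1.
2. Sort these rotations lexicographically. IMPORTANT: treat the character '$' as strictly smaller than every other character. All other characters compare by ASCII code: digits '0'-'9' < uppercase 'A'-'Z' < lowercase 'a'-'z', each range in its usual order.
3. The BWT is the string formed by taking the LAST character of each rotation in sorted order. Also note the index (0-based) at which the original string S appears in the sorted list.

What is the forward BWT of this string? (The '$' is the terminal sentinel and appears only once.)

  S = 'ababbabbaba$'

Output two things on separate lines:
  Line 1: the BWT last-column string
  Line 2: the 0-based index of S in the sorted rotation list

Answer: abb$bbabbaaa
3

Derivation:
All 12 rotations (rotation i = S[i:]+S[:i]):
  rot[0] = ababbabbaba$
  rot[1] = babbabbaba$a
  rot[2] = abbabbaba$ab
  rot[3] = bbabbaba$aba
  rot[4] = babbaba$abab
  rot[5] = abbaba$ababb
  rot[6] = bbaba$ababba
  rot[7] = baba$ababbab
  rot[8] = aba$ababbabb
  rot[9] = ba$ababbabba
  rot[10] = a$ababbabbab
  rot[11] = $ababbabbaba
Sorted (with $ < everything):
  sorted[0] = $ababbabbaba  (last char: 'a')
  sorted[1] = a$ababbabbab  (last char: 'b')
  sorted[2] = aba$ababbabb  (last char: 'b')
  sorted[3] = ababbabbaba$  (last char: '$')
  sorted[4] = abbaba$ababb  (last char: 'b')
  sorted[5] = abbabbaba$ab  (last char: 'b')
  sorted[6] = ba$ababbabba  (last char: 'a')
  sorted[7] = baba$ababbab  (last char: 'b')
  sorted[8] = babbaba$abab  (last char: 'b')
  sorted[9] = babbabbaba$a  (last char: 'a')
  sorted[10] = bbaba$ababba  (last char: 'a')
  sorted[11] = bbabbaba$aba  (last char: 'a')
Last column: abb$bbabbaaa
Original string S is at sorted index 3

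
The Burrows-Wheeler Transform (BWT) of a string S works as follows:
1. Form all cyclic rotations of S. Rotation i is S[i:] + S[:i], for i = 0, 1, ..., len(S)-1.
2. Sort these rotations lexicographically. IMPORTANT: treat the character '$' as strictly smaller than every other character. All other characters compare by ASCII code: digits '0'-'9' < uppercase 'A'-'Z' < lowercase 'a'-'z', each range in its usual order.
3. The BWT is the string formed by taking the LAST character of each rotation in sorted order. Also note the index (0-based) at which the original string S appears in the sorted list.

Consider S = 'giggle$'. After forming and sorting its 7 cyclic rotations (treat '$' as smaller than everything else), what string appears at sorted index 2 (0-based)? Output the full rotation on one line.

Answer: ggle$gi

Derivation:
All 7 rotations (rotation i = S[i:]+S[:i]):
  rot[0] = giggle$
  rot[1] = iggle$g
  rot[2] = ggle$gi
  rot[3] = gle$gig
  rot[4] = le$gigg
  rot[5] = e$giggl
  rot[6] = $giggle
Sorted (with $ < everything):
  sorted[0] = $giggle
  sorted[1] = e$giggl
  sorted[2] = ggle$gi
  sorted[3] = giggle$
  sorted[4] = gle$gig
  sorted[5] = iggle$g
  sorted[6] = le$gigg
sorted[2] = ggle$gi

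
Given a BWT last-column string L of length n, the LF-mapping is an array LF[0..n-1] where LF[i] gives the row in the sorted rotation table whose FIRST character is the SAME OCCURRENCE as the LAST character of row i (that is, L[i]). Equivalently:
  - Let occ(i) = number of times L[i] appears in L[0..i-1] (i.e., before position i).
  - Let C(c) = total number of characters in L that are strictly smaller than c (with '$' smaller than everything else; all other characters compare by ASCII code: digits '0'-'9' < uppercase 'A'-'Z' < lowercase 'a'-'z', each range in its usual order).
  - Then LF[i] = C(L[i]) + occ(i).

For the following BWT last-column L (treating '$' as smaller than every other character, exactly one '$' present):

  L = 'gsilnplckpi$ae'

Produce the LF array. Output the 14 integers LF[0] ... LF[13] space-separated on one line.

Char counts: '$':1, 'a':1, 'c':1, 'e':1, 'g':1, 'i':2, 'k':1, 'l':2, 'n':1, 'p':2, 's':1
C (first-col start): C('$')=0, C('a')=1, C('c')=2, C('e')=3, C('g')=4, C('i')=5, C('k')=7, C('l')=8, C('n')=10, C('p')=11, C('s')=13
L[0]='g': occ=0, LF[0]=C('g')+0=4+0=4
L[1]='s': occ=0, LF[1]=C('s')+0=13+0=13
L[2]='i': occ=0, LF[2]=C('i')+0=5+0=5
L[3]='l': occ=0, LF[3]=C('l')+0=8+0=8
L[4]='n': occ=0, LF[4]=C('n')+0=10+0=10
L[5]='p': occ=0, LF[5]=C('p')+0=11+0=11
L[6]='l': occ=1, LF[6]=C('l')+1=8+1=9
L[7]='c': occ=0, LF[7]=C('c')+0=2+0=2
L[8]='k': occ=0, LF[8]=C('k')+0=7+0=7
L[9]='p': occ=1, LF[9]=C('p')+1=11+1=12
L[10]='i': occ=1, LF[10]=C('i')+1=5+1=6
L[11]='$': occ=0, LF[11]=C('$')+0=0+0=0
L[12]='a': occ=0, LF[12]=C('a')+0=1+0=1
L[13]='e': occ=0, LF[13]=C('e')+0=3+0=3

Answer: 4 13 5 8 10 11 9 2 7 12 6 0 1 3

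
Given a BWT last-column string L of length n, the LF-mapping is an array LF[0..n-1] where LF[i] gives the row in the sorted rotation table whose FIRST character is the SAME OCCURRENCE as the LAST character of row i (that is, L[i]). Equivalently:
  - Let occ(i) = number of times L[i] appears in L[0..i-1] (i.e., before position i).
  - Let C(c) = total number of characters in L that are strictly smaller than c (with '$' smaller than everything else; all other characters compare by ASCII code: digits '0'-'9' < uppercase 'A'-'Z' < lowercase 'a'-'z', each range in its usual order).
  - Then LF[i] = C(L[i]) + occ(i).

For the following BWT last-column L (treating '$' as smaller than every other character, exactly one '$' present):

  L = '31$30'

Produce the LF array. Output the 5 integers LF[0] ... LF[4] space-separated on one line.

Answer: 3 2 0 4 1

Derivation:
Char counts: '$':1, '0':1, '1':1, '3':2
C (first-col start): C('$')=0, C('0')=1, C('1')=2, C('3')=3
L[0]='3': occ=0, LF[0]=C('3')+0=3+0=3
L[1]='1': occ=0, LF[1]=C('1')+0=2+0=2
L[2]='$': occ=0, LF[2]=C('$')+0=0+0=0
L[3]='3': occ=1, LF[3]=C('3')+1=3+1=4
L[4]='0': occ=0, LF[4]=C('0')+0=1+0=1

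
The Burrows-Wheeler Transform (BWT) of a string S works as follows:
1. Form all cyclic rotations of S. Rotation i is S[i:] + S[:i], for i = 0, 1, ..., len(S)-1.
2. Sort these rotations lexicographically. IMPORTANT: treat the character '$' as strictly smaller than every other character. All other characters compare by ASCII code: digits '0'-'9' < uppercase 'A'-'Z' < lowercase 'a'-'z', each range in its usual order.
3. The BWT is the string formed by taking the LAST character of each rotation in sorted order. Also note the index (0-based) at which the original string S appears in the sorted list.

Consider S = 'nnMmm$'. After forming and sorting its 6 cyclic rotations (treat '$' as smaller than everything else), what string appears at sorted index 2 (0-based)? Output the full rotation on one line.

Answer: m$nnMm

Derivation:
All 6 rotations (rotation i = S[i:]+S[:i]):
  rot[0] = nnMmm$
  rot[1] = nMmm$n
  rot[2] = Mmm$nn
  rot[3] = mm$nnM
  rot[4] = m$nnMm
  rot[5] = $nnMmm
Sorted (with $ < everything):
  sorted[0] = $nnMmm
  sorted[1] = Mmm$nn
  sorted[2] = m$nnMm
  sorted[3] = mm$nnM
  sorted[4] = nMmm$n
  sorted[5] = nnMmm$
sorted[2] = m$nnMm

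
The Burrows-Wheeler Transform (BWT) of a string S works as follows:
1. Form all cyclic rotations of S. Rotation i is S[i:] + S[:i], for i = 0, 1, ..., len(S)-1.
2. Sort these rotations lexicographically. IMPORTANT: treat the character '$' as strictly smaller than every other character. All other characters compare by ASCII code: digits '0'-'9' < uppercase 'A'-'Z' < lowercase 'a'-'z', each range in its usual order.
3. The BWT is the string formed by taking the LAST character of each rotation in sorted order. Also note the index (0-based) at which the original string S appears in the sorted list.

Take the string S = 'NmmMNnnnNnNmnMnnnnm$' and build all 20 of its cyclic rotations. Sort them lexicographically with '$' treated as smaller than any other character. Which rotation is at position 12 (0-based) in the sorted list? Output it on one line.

All 20 rotations (rotation i = S[i:]+S[:i]):
  rot[0] = NmmMNnnnNnNmnMnnnnm$
  rot[1] = mmMNnnnNnNmnMnnnnm$N
  rot[2] = mMNnnnNnNmnMnnnnm$Nm
  rot[3] = MNnnnNnNmnMnnnnm$Nmm
  rot[4] = NnnnNnNmnMnnnnm$NmmM
  rot[5] = nnnNnNmnMnnnnm$NmmMN
  rot[6] = nnNnNmnMnnnnm$NmmMNn
  rot[7] = nNnNmnMnnnnm$NmmMNnn
  rot[8] = NnNmnMnnnnm$NmmMNnnn
  rot[9] = nNmnMnnnnm$NmmMNnnnN
  rot[10] = NmnMnnnnm$NmmMNnnnNn
  rot[11] = mnMnnnnm$NmmMNnnnNnN
  rot[12] = nMnnnnm$NmmMNnnnNnNm
  rot[13] = Mnnnnm$NmmMNnnnNnNmn
  rot[14] = nnnnm$NmmMNnnnNnNmnM
  rot[15] = nnnm$NmmMNnnnNnNmnMn
  rot[16] = nnm$NmmMNnnnNnNmnMnn
  rot[17] = nm$NmmMNnnnNnNmnMnnn
  rot[18] = m$NmmMNnnnNnNmnMnnnn
  rot[19] = $NmmMNnnnNnNmnMnnnnm
Sorted (with $ < everything):
  sorted[0] = $NmmMNnnnNnNmnMnnnnm
  sorted[1] = MNnnnNnNmnMnnnnm$Nmm
  sorted[2] = Mnnnnm$NmmMNnnnNnNmn
  sorted[3] = NmmMNnnnNnNmnMnnnnm$
  sorted[4] = NmnMnnnnm$NmmMNnnnNn
  sorted[5] = NnNmnMnnnnm$NmmMNnnn
  sorted[6] = NnnnNnNmnMnnnnm$NmmM
  sorted[7] = m$NmmMNnnnNnNmnMnnnn
  sorted[8] = mMNnnnNnNmnMnnnnm$Nm
  sorted[9] = mmMNnnnNnNmnMnnnnm$N
  sorted[10] = mnMnnnnm$NmmMNnnnNnN
  sorted[11] = nMnnnnm$NmmMNnnnNnNm
  sorted[12] = nNmnMnnnnm$NmmMNnnnN
  sorted[13] = nNnNmnMnnnnm$NmmMNnn
  sorted[14] = nm$NmmMNnnnNnNmnMnnn
  sorted[15] = nnNnNmnMnnnnm$NmmMNn
  sorted[16] = nnm$NmmMNnnnNnNmnMnn
  sorted[17] = nnnNnNmnMnnnnm$NmmMN
  sorted[18] = nnnm$NmmMNnnnNnNmnMn
  sorted[19] = nnnnm$NmmMNnnnNnNmnM
sorted[12] = nNmnMnnnnm$NmmMNnnnN

Answer: nNmnMnnnnm$NmmMNnnnN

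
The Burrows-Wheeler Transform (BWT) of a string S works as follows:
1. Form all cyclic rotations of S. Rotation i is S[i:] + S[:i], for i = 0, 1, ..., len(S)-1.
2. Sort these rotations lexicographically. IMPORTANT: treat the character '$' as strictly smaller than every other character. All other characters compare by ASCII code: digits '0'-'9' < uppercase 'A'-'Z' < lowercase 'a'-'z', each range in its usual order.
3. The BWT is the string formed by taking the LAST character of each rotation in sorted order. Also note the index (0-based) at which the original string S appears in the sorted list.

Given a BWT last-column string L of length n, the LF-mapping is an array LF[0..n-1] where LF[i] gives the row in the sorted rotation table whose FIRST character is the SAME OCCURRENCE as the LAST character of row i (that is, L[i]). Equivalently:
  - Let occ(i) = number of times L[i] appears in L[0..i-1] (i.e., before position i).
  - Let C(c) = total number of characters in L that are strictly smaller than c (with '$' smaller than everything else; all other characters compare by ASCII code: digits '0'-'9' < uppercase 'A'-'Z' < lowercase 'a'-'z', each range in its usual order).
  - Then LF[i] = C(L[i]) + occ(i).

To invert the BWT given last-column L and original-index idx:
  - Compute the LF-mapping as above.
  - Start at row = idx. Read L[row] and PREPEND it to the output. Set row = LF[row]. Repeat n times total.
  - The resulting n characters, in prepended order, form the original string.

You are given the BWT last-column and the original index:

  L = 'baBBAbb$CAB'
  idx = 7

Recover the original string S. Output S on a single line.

Answer: aABBAbBbCb$

Derivation:
LF mapping: 8 7 3 4 1 9 10 0 6 2 5
Walk LF starting at row 7, prepending L[row]:
  step 1: row=7, L[7]='$', prepend. Next row=LF[7]=0
  step 2: row=0, L[0]='b', prepend. Next row=LF[0]=8
  step 3: row=8, L[8]='C', prepend. Next row=LF[8]=6
  step 4: row=6, L[6]='b', prepend. Next row=LF[6]=10
  step 5: row=10, L[10]='B', prepend. Next row=LF[10]=5
  step 6: row=5, L[5]='b', prepend. Next row=LF[5]=9
  step 7: row=9, L[9]='A', prepend. Next row=LF[9]=2
  step 8: row=2, L[2]='B', prepend. Next row=LF[2]=3
  step 9: row=3, L[3]='B', prepend. Next row=LF[3]=4
  step 10: row=4, L[4]='A', prepend. Next row=LF[4]=1
  step 11: row=1, L[1]='a', prepend. Next row=LF[1]=7
Reversed output: aABBAbBbCb$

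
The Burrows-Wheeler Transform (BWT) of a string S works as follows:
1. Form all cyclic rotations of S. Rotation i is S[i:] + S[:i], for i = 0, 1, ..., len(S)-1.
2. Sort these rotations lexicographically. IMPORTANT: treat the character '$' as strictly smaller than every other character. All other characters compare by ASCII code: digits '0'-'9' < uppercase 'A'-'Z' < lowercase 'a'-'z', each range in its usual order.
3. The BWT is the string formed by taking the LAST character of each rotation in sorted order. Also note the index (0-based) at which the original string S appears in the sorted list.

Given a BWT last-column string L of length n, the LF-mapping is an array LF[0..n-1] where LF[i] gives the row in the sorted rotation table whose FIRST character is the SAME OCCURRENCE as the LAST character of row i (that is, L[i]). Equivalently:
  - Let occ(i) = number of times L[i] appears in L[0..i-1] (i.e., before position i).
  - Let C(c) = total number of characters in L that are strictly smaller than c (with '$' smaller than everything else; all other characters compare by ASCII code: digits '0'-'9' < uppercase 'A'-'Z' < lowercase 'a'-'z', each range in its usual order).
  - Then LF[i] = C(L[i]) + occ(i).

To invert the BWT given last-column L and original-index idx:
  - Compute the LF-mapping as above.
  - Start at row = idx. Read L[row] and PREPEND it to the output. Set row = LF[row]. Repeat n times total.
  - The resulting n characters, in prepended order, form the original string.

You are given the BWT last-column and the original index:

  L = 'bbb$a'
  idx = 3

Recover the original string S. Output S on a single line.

LF mapping: 2 3 4 0 1
Walk LF starting at row 3, prepending L[row]:
  step 1: row=3, L[3]='$', prepend. Next row=LF[3]=0
  step 2: row=0, L[0]='b', prepend. Next row=LF[0]=2
  step 3: row=2, L[2]='b', prepend. Next row=LF[2]=4
  step 4: row=4, L[4]='a', prepend. Next row=LF[4]=1
  step 5: row=1, L[1]='b', prepend. Next row=LF[1]=3
Reversed output: babb$

Answer: babb$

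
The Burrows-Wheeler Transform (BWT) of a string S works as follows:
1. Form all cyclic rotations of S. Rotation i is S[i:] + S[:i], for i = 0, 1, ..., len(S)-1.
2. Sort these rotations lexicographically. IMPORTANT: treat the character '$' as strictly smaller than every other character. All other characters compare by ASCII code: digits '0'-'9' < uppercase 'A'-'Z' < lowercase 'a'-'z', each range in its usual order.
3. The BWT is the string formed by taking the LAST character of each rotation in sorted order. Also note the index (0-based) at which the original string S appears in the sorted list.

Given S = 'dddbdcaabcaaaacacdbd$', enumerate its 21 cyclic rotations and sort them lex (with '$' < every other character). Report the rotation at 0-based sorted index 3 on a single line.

All 21 rotations (rotation i = S[i:]+S[:i]):
  rot[0] = dddbdcaabcaaaacacdbd$
  rot[1] = ddbdcaabcaaaacacdbd$d
  rot[2] = dbdcaabcaaaacacdbd$dd
  rot[3] = bdcaabcaaaacacdbd$ddd
  rot[4] = dcaabcaaaacacdbd$dddb
  rot[5] = caabcaaaacacdbd$dddbd
  rot[6] = aabcaaaacacdbd$dddbdc
  rot[7] = abcaaaacacdbd$dddbdca
  rot[8] = bcaaaacacdbd$dddbdcaa
  rot[9] = caaaacacdbd$dddbdcaab
  rot[10] = aaaacacdbd$dddbdcaabc
  rot[11] = aaacacdbd$dddbdcaabca
  rot[12] = aacacdbd$dddbdcaabcaa
  rot[13] = acacdbd$dddbdcaabcaaa
  rot[14] = cacdbd$dddbdcaabcaaaa
  rot[15] = acdbd$dddbdcaabcaaaac
  rot[16] = cdbd$dddbdcaabcaaaaca
  rot[17] = dbd$dddbdcaabcaaaacac
  rot[18] = bd$dddbdcaabcaaaacacd
  rot[19] = d$dddbdcaabcaaaacacdb
  rot[20] = $dddbdcaabcaaaacacdbd
Sorted (with $ < everything):
  sorted[0] = $dddbdcaabcaaaacacdbd
  sorted[1] = aaaacacdbd$dddbdcaabc
  sorted[2] = aaacacdbd$dddbdcaabca
  sorted[3] = aabcaaaacacdbd$dddbdc
  sorted[4] = aacacdbd$dddbdcaabcaa
  sorted[5] = abcaaaacacdbd$dddbdca
  sorted[6] = acacdbd$dddbdcaabcaaa
  sorted[7] = acdbd$dddbdcaabcaaaac
  sorted[8] = bcaaaacacdbd$dddbdcaa
  sorted[9] = bd$dddbdcaabcaaaacacd
  sorted[10] = bdcaabcaaaacacdbd$ddd
  sorted[11] = caaaacacdbd$dddbdcaab
  sorted[12] = caabcaaaacacdbd$dddbd
  sorted[13] = cacdbd$dddbdcaabcaaaa
  sorted[14] = cdbd$dddbdcaabcaaaaca
  sorted[15] = d$dddbdcaabcaaaacacdb
  sorted[16] = dbd$dddbdcaabcaaaacac
  sorted[17] = dbdcaabcaaaacacdbd$dd
  sorted[18] = dcaabcaaaacacdbd$dddb
  sorted[19] = ddbdcaabcaaaacacdbd$d
  sorted[20] = dddbdcaabcaaaacacdbd$
sorted[3] = aabcaaaacacdbd$dddbdc

Answer: aabcaaaacacdbd$dddbdc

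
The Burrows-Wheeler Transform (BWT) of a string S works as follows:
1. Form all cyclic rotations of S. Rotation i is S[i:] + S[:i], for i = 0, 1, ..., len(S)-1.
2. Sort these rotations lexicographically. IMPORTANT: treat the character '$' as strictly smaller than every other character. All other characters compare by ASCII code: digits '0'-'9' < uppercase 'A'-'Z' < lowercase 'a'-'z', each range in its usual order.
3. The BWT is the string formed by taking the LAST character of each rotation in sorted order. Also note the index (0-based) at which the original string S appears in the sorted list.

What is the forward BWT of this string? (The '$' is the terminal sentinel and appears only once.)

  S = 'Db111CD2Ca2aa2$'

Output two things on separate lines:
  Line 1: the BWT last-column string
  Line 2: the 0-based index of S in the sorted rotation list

All 15 rotations (rotation i = S[i:]+S[:i]):
  rot[0] = Db111CD2Ca2aa2$
  rot[1] = b111CD2Ca2aa2$D
  rot[2] = 111CD2Ca2aa2$Db
  rot[3] = 11CD2Ca2aa2$Db1
  rot[4] = 1CD2Ca2aa2$Db11
  rot[5] = CD2Ca2aa2$Db111
  rot[6] = D2Ca2aa2$Db111C
  rot[7] = 2Ca2aa2$Db111CD
  rot[8] = Ca2aa2$Db111CD2
  rot[9] = a2aa2$Db111CD2C
  rot[10] = 2aa2$Db111CD2Ca
  rot[11] = aa2$Db111CD2Ca2
  rot[12] = a2$Db111CD2Ca2a
  rot[13] = 2$Db111CD2Ca2aa
  rot[14] = $Db111CD2Ca2aa2
Sorted (with $ < everything):
  sorted[0] = $Db111CD2Ca2aa2  (last char: '2')
  sorted[1] = 111CD2Ca2aa2$Db  (last char: 'b')
  sorted[2] = 11CD2Ca2aa2$Db1  (last char: '1')
  sorted[3] = 1CD2Ca2aa2$Db11  (last char: '1')
  sorted[4] = 2$Db111CD2Ca2aa  (last char: 'a')
  sorted[5] = 2Ca2aa2$Db111CD  (last char: 'D')
  sorted[6] = 2aa2$Db111CD2Ca  (last char: 'a')
  sorted[7] = CD2Ca2aa2$Db111  (last char: '1')
  sorted[8] = Ca2aa2$Db111CD2  (last char: '2')
  sorted[9] = D2Ca2aa2$Db111C  (last char: 'C')
  sorted[10] = Db111CD2Ca2aa2$  (last char: '$')
  sorted[11] = a2$Db111CD2Ca2a  (last char: 'a')
  sorted[12] = a2aa2$Db111CD2C  (last char: 'C')
  sorted[13] = aa2$Db111CD2Ca2  (last char: '2')
  sorted[14] = b111CD2Ca2aa2$D  (last char: 'D')
Last column: 2b11aDa12C$aC2D
Original string S is at sorted index 10

Answer: 2b11aDa12C$aC2D
10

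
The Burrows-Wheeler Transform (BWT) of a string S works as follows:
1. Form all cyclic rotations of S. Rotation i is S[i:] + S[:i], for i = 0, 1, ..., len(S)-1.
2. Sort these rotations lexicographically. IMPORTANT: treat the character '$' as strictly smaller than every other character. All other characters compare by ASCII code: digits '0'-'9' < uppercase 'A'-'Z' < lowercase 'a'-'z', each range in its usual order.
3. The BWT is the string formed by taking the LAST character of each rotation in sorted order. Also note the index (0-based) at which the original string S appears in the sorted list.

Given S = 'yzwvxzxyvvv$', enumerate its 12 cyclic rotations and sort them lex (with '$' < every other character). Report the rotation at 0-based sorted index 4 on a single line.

Answer: vxzxyvvv$yzw

Derivation:
All 12 rotations (rotation i = S[i:]+S[:i]):
  rot[0] = yzwvxzxyvvv$
  rot[1] = zwvxzxyvvv$y
  rot[2] = wvxzxyvvv$yz
  rot[3] = vxzxyvvv$yzw
  rot[4] = xzxyvvv$yzwv
  rot[5] = zxyvvv$yzwvx
  rot[6] = xyvvv$yzwvxz
  rot[7] = yvvv$yzwvxzx
  rot[8] = vvv$yzwvxzxy
  rot[9] = vv$yzwvxzxyv
  rot[10] = v$yzwvxzxyvv
  rot[11] = $yzwvxzxyvvv
Sorted (with $ < everything):
  sorted[0] = $yzwvxzxyvvv
  sorted[1] = v$yzwvxzxyvv
  sorted[2] = vv$yzwvxzxyv
  sorted[3] = vvv$yzwvxzxy
  sorted[4] = vxzxyvvv$yzw
  sorted[5] = wvxzxyvvv$yz
  sorted[6] = xyvvv$yzwvxz
  sorted[7] = xzxyvvv$yzwv
  sorted[8] = yvvv$yzwvxzx
  sorted[9] = yzwvxzxyvvv$
  sorted[10] = zwvxzxyvvv$y
  sorted[11] = zxyvvv$yzwvx
sorted[4] = vxzxyvvv$yzw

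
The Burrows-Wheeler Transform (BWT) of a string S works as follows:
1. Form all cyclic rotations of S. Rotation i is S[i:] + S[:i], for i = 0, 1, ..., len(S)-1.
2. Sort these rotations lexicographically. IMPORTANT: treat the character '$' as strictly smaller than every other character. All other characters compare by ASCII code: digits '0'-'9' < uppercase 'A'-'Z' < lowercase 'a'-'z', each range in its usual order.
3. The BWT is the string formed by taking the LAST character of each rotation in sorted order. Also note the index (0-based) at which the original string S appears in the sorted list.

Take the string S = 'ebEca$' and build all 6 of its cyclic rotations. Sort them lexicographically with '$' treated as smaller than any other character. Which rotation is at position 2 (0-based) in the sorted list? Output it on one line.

Answer: a$ebEc

Derivation:
All 6 rotations (rotation i = S[i:]+S[:i]):
  rot[0] = ebEca$
  rot[1] = bEca$e
  rot[2] = Eca$eb
  rot[3] = ca$ebE
  rot[4] = a$ebEc
  rot[5] = $ebEca
Sorted (with $ < everything):
  sorted[0] = $ebEca
  sorted[1] = Eca$eb
  sorted[2] = a$ebEc
  sorted[3] = bEca$e
  sorted[4] = ca$ebE
  sorted[5] = ebEca$
sorted[2] = a$ebEc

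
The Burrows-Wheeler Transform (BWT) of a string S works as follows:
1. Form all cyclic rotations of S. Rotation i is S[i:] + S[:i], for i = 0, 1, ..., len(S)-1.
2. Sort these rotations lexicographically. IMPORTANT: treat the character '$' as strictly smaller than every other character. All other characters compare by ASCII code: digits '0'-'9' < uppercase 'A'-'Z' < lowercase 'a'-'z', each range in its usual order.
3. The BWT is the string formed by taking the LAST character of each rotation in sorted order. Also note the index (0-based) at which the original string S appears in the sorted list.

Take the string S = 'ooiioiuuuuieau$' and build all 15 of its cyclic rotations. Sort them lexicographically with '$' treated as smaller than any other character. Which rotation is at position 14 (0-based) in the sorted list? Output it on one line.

All 15 rotations (rotation i = S[i:]+S[:i]):
  rot[0] = ooiioiuuuuieau$
  rot[1] = oiioiuuuuieau$o
  rot[2] = iioiuuuuieau$oo
  rot[3] = ioiuuuuieau$ooi
  rot[4] = oiuuuuieau$ooii
  rot[5] = iuuuuieau$ooiio
  rot[6] = uuuuieau$ooiioi
  rot[7] = uuuieau$ooiioiu
  rot[8] = uuieau$ooiioiuu
  rot[9] = uieau$ooiioiuuu
  rot[10] = ieau$ooiioiuuuu
  rot[11] = eau$ooiioiuuuui
  rot[12] = au$ooiioiuuuuie
  rot[13] = u$ooiioiuuuuiea
  rot[14] = $ooiioiuuuuieau
Sorted (with $ < everything):
  sorted[0] = $ooiioiuuuuieau
  sorted[1] = au$ooiioiuuuuie
  sorted[2] = eau$ooiioiuuuui
  sorted[3] = ieau$ooiioiuuuu
  sorted[4] = iioiuuuuieau$oo
  sorted[5] = ioiuuuuieau$ooi
  sorted[6] = iuuuuieau$ooiio
  sorted[7] = oiioiuuuuieau$o
  sorted[8] = oiuuuuieau$ooii
  sorted[9] = ooiioiuuuuieau$
  sorted[10] = u$ooiioiuuuuiea
  sorted[11] = uieau$ooiioiuuu
  sorted[12] = uuieau$ooiioiuu
  sorted[13] = uuuieau$ooiioiu
  sorted[14] = uuuuieau$ooiioi
sorted[14] = uuuuieau$ooiioi

Answer: uuuuieau$ooiioi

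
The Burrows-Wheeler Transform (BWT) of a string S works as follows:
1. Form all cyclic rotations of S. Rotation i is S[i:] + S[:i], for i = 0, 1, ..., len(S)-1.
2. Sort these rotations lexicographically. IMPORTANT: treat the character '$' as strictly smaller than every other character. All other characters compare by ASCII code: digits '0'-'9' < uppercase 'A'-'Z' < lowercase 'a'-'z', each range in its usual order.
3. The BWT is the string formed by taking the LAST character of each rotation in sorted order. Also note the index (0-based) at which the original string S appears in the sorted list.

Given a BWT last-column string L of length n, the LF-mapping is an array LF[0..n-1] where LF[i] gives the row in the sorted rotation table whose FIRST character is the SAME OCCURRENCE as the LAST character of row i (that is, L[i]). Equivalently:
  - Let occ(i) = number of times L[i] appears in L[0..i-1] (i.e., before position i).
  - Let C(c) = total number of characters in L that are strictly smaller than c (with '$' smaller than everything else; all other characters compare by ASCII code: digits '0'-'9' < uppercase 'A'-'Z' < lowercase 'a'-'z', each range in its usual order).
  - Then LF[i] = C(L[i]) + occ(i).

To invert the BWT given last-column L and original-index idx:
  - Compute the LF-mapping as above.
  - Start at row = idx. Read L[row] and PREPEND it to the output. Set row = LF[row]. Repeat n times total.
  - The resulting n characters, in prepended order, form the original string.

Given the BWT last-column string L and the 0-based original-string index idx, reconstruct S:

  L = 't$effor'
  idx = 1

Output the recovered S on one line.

LF mapping: 6 0 1 2 3 4 5
Walk LF starting at row 1, prepending L[row]:
  step 1: row=1, L[1]='$', prepend. Next row=LF[1]=0
  step 2: row=0, L[0]='t', prepend. Next row=LF[0]=6
  step 3: row=6, L[6]='r', prepend. Next row=LF[6]=5
  step 4: row=5, L[5]='o', prepend. Next row=LF[5]=4
  step 5: row=4, L[4]='f', prepend. Next row=LF[4]=3
  step 6: row=3, L[3]='f', prepend. Next row=LF[3]=2
  step 7: row=2, L[2]='e', prepend. Next row=LF[2]=1
Reversed output: effort$

Answer: effort$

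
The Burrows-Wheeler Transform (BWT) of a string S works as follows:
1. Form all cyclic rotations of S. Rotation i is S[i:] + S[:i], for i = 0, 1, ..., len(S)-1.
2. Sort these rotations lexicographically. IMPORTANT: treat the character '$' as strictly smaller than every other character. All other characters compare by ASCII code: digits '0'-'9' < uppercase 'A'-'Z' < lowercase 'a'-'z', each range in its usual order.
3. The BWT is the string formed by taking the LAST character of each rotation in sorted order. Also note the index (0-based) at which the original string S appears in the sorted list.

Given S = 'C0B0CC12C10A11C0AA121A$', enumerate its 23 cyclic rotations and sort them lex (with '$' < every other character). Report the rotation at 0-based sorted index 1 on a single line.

Answer: 0A11C0AA121A$C0B0CC12C1

Derivation:
All 23 rotations (rotation i = S[i:]+S[:i]):
  rot[0] = C0B0CC12C10A11C0AA121A$
  rot[1] = 0B0CC12C10A11C0AA121A$C
  rot[2] = B0CC12C10A11C0AA121A$C0
  rot[3] = 0CC12C10A11C0AA121A$C0B
  rot[4] = CC12C10A11C0AA121A$C0B0
  rot[5] = C12C10A11C0AA121A$C0B0C
  rot[6] = 12C10A11C0AA121A$C0B0CC
  rot[7] = 2C10A11C0AA121A$C0B0CC1
  rot[8] = C10A11C0AA121A$C0B0CC12
  rot[9] = 10A11C0AA121A$C0B0CC12C
  rot[10] = 0A11C0AA121A$C0B0CC12C1
  rot[11] = A11C0AA121A$C0B0CC12C10
  rot[12] = 11C0AA121A$C0B0CC12C10A
  rot[13] = 1C0AA121A$C0B0CC12C10A1
  rot[14] = C0AA121A$C0B0CC12C10A11
  rot[15] = 0AA121A$C0B0CC12C10A11C
  rot[16] = AA121A$C0B0CC12C10A11C0
  rot[17] = A121A$C0B0CC12C10A11C0A
  rot[18] = 121A$C0B0CC12C10A11C0AA
  rot[19] = 21A$C0B0CC12C10A11C0AA1
  rot[20] = 1A$C0B0CC12C10A11C0AA12
  rot[21] = A$C0B0CC12C10A11C0AA121
  rot[22] = $C0B0CC12C10A11C0AA121A
Sorted (with $ < everything):
  sorted[0] = $C0B0CC12C10A11C0AA121A
  sorted[1] = 0A11C0AA121A$C0B0CC12C1
  sorted[2] = 0AA121A$C0B0CC12C10A11C
  sorted[3] = 0B0CC12C10A11C0AA121A$C
  sorted[4] = 0CC12C10A11C0AA121A$C0B
  sorted[5] = 10A11C0AA121A$C0B0CC12C
  sorted[6] = 11C0AA121A$C0B0CC12C10A
  sorted[7] = 121A$C0B0CC12C10A11C0AA
  sorted[8] = 12C10A11C0AA121A$C0B0CC
  sorted[9] = 1A$C0B0CC12C10A11C0AA12
  sorted[10] = 1C0AA121A$C0B0CC12C10A1
  sorted[11] = 21A$C0B0CC12C10A11C0AA1
  sorted[12] = 2C10A11C0AA121A$C0B0CC1
  sorted[13] = A$C0B0CC12C10A11C0AA121
  sorted[14] = A11C0AA121A$C0B0CC12C10
  sorted[15] = A121A$C0B0CC12C10A11C0A
  sorted[16] = AA121A$C0B0CC12C10A11C0
  sorted[17] = B0CC12C10A11C0AA121A$C0
  sorted[18] = C0AA121A$C0B0CC12C10A11
  sorted[19] = C0B0CC12C10A11C0AA121A$
  sorted[20] = C10A11C0AA121A$C0B0CC12
  sorted[21] = C12C10A11C0AA121A$C0B0C
  sorted[22] = CC12C10A11C0AA121A$C0B0
sorted[1] = 0A11C0AA121A$C0B0CC12C1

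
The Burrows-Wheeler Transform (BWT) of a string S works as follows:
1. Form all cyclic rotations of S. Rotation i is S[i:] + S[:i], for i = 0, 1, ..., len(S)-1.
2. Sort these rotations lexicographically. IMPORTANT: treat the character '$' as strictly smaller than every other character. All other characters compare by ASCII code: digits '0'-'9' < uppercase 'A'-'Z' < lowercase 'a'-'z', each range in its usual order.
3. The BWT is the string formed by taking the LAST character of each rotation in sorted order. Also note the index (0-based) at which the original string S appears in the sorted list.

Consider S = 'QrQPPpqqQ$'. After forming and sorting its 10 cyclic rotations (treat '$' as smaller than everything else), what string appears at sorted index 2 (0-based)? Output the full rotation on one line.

Answer: PpqqQ$QrQP

Derivation:
All 10 rotations (rotation i = S[i:]+S[:i]):
  rot[0] = QrQPPpqqQ$
  rot[1] = rQPPpqqQ$Q
  rot[2] = QPPpqqQ$Qr
  rot[3] = PPpqqQ$QrQ
  rot[4] = PpqqQ$QrQP
  rot[5] = pqqQ$QrQPP
  rot[6] = qqQ$QrQPPp
  rot[7] = qQ$QrQPPpq
  rot[8] = Q$QrQPPpqq
  rot[9] = $QrQPPpqqQ
Sorted (with $ < everything):
  sorted[0] = $QrQPPpqqQ
  sorted[1] = PPpqqQ$QrQ
  sorted[2] = PpqqQ$QrQP
  sorted[3] = Q$QrQPPpqq
  sorted[4] = QPPpqqQ$Qr
  sorted[5] = QrQPPpqqQ$
  sorted[6] = pqqQ$QrQPP
  sorted[7] = qQ$QrQPPpq
  sorted[8] = qqQ$QrQPPp
  sorted[9] = rQPPpqqQ$Q
sorted[2] = PpqqQ$QrQP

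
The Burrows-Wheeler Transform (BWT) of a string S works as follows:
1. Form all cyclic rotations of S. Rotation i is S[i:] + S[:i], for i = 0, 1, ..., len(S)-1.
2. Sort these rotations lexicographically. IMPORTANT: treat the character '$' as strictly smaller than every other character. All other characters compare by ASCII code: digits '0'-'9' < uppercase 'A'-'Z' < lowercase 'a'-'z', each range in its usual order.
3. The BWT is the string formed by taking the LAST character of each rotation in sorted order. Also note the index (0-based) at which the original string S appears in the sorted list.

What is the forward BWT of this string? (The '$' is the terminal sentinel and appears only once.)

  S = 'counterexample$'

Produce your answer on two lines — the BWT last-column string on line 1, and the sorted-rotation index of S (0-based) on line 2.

All 15 rotations (rotation i = S[i:]+S[:i]):
  rot[0] = counterexample$
  rot[1] = ounterexample$c
  rot[2] = unterexample$co
  rot[3] = nterexample$cou
  rot[4] = terexample$coun
  rot[5] = erexample$count
  rot[6] = rexample$counte
  rot[7] = example$counter
  rot[8] = xample$countere
  rot[9] = ample$counterex
  rot[10] = mple$counterexa
  rot[11] = ple$counterexam
  rot[12] = le$counterexamp
  rot[13] = e$counterexampl
  rot[14] = $counterexample
Sorted (with $ < everything):
  sorted[0] = $counterexample  (last char: 'e')
  sorted[1] = ample$counterex  (last char: 'x')
  sorted[2] = counterexample$  (last char: '$')
  sorted[3] = e$counterexampl  (last char: 'l')
  sorted[4] = erexample$count  (last char: 't')
  sorted[5] = example$counter  (last char: 'r')
  sorted[6] = le$counterexamp  (last char: 'p')
  sorted[7] = mple$counterexa  (last char: 'a')
  sorted[8] = nterexample$cou  (last char: 'u')
  sorted[9] = ounterexample$c  (last char: 'c')
  sorted[10] = ple$counterexam  (last char: 'm')
  sorted[11] = rexample$counte  (last char: 'e')
  sorted[12] = terexample$coun  (last char: 'n')
  sorted[13] = unterexample$co  (last char: 'o')
  sorted[14] = xample$countere  (last char: 'e')
Last column: ex$ltrpaucmenoe
Original string S is at sorted index 2

Answer: ex$ltrpaucmenoe
2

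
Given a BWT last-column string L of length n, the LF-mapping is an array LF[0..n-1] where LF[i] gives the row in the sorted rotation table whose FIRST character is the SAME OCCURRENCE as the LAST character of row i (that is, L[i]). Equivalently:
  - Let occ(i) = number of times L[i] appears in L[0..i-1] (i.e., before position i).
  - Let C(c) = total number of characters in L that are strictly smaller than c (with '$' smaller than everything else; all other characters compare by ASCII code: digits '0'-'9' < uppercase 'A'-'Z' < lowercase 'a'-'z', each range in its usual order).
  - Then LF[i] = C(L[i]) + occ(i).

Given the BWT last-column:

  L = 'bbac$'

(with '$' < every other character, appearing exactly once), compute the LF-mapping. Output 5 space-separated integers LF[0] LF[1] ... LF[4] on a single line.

Answer: 2 3 1 4 0

Derivation:
Char counts: '$':1, 'a':1, 'b':2, 'c':1
C (first-col start): C('$')=0, C('a')=1, C('b')=2, C('c')=4
L[0]='b': occ=0, LF[0]=C('b')+0=2+0=2
L[1]='b': occ=1, LF[1]=C('b')+1=2+1=3
L[2]='a': occ=0, LF[2]=C('a')+0=1+0=1
L[3]='c': occ=0, LF[3]=C('c')+0=4+0=4
L[4]='$': occ=0, LF[4]=C('$')+0=0+0=0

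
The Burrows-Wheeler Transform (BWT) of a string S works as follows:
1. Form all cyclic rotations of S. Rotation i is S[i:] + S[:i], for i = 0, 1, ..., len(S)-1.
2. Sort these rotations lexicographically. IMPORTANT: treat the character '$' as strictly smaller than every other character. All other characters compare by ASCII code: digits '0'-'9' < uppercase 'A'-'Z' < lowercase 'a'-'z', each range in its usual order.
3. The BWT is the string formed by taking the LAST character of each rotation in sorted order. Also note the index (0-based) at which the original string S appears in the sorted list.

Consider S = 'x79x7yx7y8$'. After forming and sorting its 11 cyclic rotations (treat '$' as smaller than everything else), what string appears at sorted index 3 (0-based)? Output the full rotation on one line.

Answer: 7yx7y8$x79x

Derivation:
All 11 rotations (rotation i = S[i:]+S[:i]):
  rot[0] = x79x7yx7y8$
  rot[1] = 79x7yx7y8$x
  rot[2] = 9x7yx7y8$x7
  rot[3] = x7yx7y8$x79
  rot[4] = 7yx7y8$x79x
  rot[5] = yx7y8$x79x7
  rot[6] = x7y8$x79x7y
  rot[7] = 7y8$x79x7yx
  rot[8] = y8$x79x7yx7
  rot[9] = 8$x79x7yx7y
  rot[10] = $x79x7yx7y8
Sorted (with $ < everything):
  sorted[0] = $x79x7yx7y8
  sorted[1] = 79x7yx7y8$x
  sorted[2] = 7y8$x79x7yx
  sorted[3] = 7yx7y8$x79x
  sorted[4] = 8$x79x7yx7y
  sorted[5] = 9x7yx7y8$x7
  sorted[6] = x79x7yx7y8$
  sorted[7] = x7y8$x79x7y
  sorted[8] = x7yx7y8$x79
  sorted[9] = y8$x79x7yx7
  sorted[10] = yx7y8$x79x7
sorted[3] = 7yx7y8$x79x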